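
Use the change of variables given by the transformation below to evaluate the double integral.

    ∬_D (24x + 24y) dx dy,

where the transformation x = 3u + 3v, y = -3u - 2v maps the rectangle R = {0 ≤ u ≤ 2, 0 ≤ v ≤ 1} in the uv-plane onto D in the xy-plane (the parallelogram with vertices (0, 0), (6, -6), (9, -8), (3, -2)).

Compute the Jacobian determinant of (x, y) with respect to (u, v):

    ∂(x,y)/∂(u,v) = | 3  3 | = (3)(-2) - (3)(-3) = 3.
                   | -3  -2 |

Its absolute value is |J| = 3 (the area scaling factor).

Substituting x = 3u + 3v, y = -3u - 2v into the integrand,

    24x + 24y → 24v,

so the integral becomes

    ∬_R (24v) · |J| du dv = ∫_0^2 ∫_0^1 (72v) dv du.

Inner (v): 36.
Outer (u): 72.

Therefore ∬_D (24x + 24y) dx dy = 72.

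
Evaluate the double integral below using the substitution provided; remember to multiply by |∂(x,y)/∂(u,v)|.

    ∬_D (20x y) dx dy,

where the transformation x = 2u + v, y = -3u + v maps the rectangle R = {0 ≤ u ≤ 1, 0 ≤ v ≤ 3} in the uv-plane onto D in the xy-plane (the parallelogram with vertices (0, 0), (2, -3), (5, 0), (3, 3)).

Compute the Jacobian determinant of (x, y) with respect to (u, v):

    ∂(x,y)/∂(u,v) = | 2  1 | = (2)(1) - (1)(-3) = 5.
                   | -3  1 |

Its absolute value is |J| = 5 (the area scaling factor).

Substituting x = 2u + v, y = -3u + v into the integrand,

    20x y → -120u^2 - 20u v + 20v^2,

so the integral becomes

    ∬_R (-120u^2 - 20u v + 20v^2) · |J| du dv = ∫_0^1 ∫_0^3 (-600u^2 - 100u v + 100v^2) dv du.

Inner (v): -1800u^2 - 450u + 900.
Outer (u): 75.

Therefore ∬_D (20x y) dx dy = 75.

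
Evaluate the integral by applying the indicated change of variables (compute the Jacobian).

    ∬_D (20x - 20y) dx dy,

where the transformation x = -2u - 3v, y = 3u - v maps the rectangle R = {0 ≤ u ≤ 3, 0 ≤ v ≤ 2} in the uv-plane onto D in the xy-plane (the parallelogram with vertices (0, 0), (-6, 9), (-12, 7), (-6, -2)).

Compute the Jacobian determinant of (x, y) with respect to (u, v):

    ∂(x,y)/∂(u,v) = | -2  -3 | = (-2)(-1) - (-3)(3) = 11.
                   | 3  -1 |

Its absolute value is |J| = 11 (the area scaling factor).

Substituting x = -2u - 3v, y = 3u - v into the integrand,

    20x - 20y → -100u - 40v,

so the integral becomes

    ∬_R (-100u - 40v) · |J| du dv = ∫_0^3 ∫_0^2 (-1100u - 440v) dv du.

Inner (v): -2200u - 880.
Outer (u): -12540.

Therefore ∬_D (20x - 20y) dx dy = -12540.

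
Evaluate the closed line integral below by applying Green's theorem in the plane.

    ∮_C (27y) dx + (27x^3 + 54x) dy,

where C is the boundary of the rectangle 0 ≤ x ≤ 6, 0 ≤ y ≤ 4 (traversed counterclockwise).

Green's theorem converts the closed line integral into a double integral over the enclosed region D:

    ∮_C P dx + Q dy = ∬_D (∂Q/∂x - ∂P/∂y) dA.

Here P = 27y, Q = 27x^3 + 54x, so

    ∂Q/∂x = 81x^2 + 54,    ∂P/∂y = 27,
    ∂Q/∂x - ∂P/∂y = 81x^2 + 27.

D is the region 0 ≤ x ≤ 6, 0 ≤ y ≤ 4. Evaluating the double integral:

    ∬_D (81x^2 + 27) dA = ∫_0^{6} ∫_0^{4} (81x^2 + 27) dy dx.

Inner (y from 0 to 4): 324x^2 + 108.
Outer (x from 0 to 6): 23976.

Therefore ∮_C P dx + Q dy = 23976.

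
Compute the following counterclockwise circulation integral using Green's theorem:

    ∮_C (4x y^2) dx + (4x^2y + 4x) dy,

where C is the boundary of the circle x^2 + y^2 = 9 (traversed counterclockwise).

Green's theorem converts the closed line integral into a double integral over the enclosed region D:

    ∮_C P dx + Q dy = ∬_D (∂Q/∂x - ∂P/∂y) dA.

Here P = 4x y^2, Q = 4x^2y + 4x, so

    ∂Q/∂x = 8x y + 4,    ∂P/∂y = 8x y,
    ∂Q/∂x - ∂P/∂y = 4.

D is the region x^2 + y^2 ≤ 9. Evaluating the double integral:

In polar coordinates (x = r cos θ, y = r sin θ, dA = r dr dθ) the integrand becomes 4, so

    ∬_D (4) dA = ∫_0^{2π} ∫_0^{3} (4) · r dr dθ.

Inner (r from 0 to 3): 18.
Outer (θ from 0 to 2π): 36π.

Therefore ∮_C P dx + Q dy = 36π.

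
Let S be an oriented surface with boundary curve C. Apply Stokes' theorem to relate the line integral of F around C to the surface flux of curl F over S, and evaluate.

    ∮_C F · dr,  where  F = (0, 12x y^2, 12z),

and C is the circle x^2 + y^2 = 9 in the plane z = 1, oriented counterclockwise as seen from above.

Let S be the flat disk x^2 + y^2 ≤ 9 in the plane z = 1, with upward unit normal n̂ = ẑ. By Stokes' theorem,

    ∮_C F · dr = ∬_S (∇ × F) · n̂ dS = ∬_D (curl F)_z dA,

where D is the disk x^2 + y^2 ≤ 9.

Compute the curl of F = (0, 12x y^2, 12z):
    (∇ × F)_x = ∂F_z/∂y - ∂F_y/∂z = 0,
    (∇ × F)_y = ∂F_x/∂z - ∂F_z/∂x = 0,
    (∇ × F)_z = ∂F_y/∂x - ∂F_x/∂y = 12y^2.

On z = 1, (curl F)_z = 12y^2.

Convert to polar (x = r cos θ, y = r sin θ, dA = r dr dθ); the integrand becomes 12r^2sin(θ)^2, so

    ∬_D (curl F)_z dA = ∫_0^{2π} ∫_0^{3} (12r^2sin(θ)^2) · r dr dθ.

Inner (r from 0 to 3): 243sin(θ)^2.
Outer (θ from 0 to 2π): 243π.

Therefore ∮_C F · dr = 243π.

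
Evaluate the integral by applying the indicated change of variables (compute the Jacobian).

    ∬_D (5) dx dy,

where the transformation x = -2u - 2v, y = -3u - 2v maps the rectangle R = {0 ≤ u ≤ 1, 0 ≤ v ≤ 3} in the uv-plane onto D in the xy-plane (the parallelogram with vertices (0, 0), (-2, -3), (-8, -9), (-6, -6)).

Compute the Jacobian determinant of (x, y) with respect to (u, v):

    ∂(x,y)/∂(u,v) = | -2  -2 | = (-2)(-2) - (-2)(-3) = -2.
                   | -3  -2 |

Its absolute value is |J| = 2 (the area scaling factor).

Substituting x = -2u - 2v, y = -3u - 2v into the integrand,

    5 → 5,

so the integral becomes

    ∬_R (5) · |J| du dv = ∫_0^1 ∫_0^3 (10) dv du.

Inner (v): 30.
Outer (u): 30.

Therefore ∬_D (5) dx dy = 30.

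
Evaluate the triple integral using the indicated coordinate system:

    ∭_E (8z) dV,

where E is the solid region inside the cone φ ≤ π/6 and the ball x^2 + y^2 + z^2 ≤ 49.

In spherical coordinates, x = ρ sin(φ) cos(θ), y = ρ sin(φ) sin(θ), z = ρ cos(φ), and dV = ρ^2 sin(φ) dρ dφ dθ.

The integrand becomes 8ρ cos(φ), so

    ∭_E (8z) dV = ∫_{0}^{2π} ∫_{0}^{π/6} ∫_{0}^{7} (8ρ cos(φ)) · ρ^2 sin(φ) dρ dφ dθ.

Inner (ρ): 2401sin(2φ).
Middle (φ): 2401/4.
Outer (θ): 2401π/2.

Therefore the triple integral equals 2401π/2.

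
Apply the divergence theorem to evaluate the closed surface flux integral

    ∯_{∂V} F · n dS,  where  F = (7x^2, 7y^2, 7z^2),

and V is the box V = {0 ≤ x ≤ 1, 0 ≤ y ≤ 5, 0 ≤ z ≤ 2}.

By the divergence theorem,

    ∯_{∂V} F · n dS = ∭_V (∇ · F) dV.

Compute the divergence:
    ∇ · F = ∂F_x/∂x + ∂F_y/∂y + ∂F_z/∂z = 14x + 14y + 14z.

V is a rectangular box, so dV = dx dy dz with 0 ≤ x ≤ 1, 0 ≤ y ≤ 5, 0 ≤ z ≤ 2.

Integrate (14x + 14y + 14z) over V as an iterated integral:

    ∭_V (∇·F) dV = ∫_0^{1} ∫_0^{5} ∫_0^{2} (14x + 14y + 14z) dz dy dx.

Inner (z from 0 to 2): 28x + 28y + 28.
Middle (y from 0 to 5): 140x + 490.
Outer (x from 0 to 1): 560.

Therefore ∯_{∂V} F · n dS = 560.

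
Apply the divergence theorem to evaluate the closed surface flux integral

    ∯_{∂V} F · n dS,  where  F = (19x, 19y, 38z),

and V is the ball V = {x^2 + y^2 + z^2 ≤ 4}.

By the divergence theorem,

    ∯_{∂V} F · n dS = ∭_V (∇ · F) dV.

Compute the divergence:
    ∇ · F = ∂F_x/∂x + ∂F_y/∂y + ∂F_z/∂z = 19 + 19 + 38 = 76.

In spherical coordinates, x = ρ sin(φ) cos(θ), y = ρ sin(φ) sin(θ), z = ρ cos(φ), dV = ρ^2 sin(φ) dρ dφ dθ, with 0 ≤ ρ ≤ 2, 0 ≤ φ ≤ π, 0 ≤ θ ≤ 2π.

The integrand, after substitution and multiplying by the volume element, becomes (76) · ρ^2 sin(φ), so

    ∭_V (∇·F) dV = ∫_0^{2π} ∫_0^{π} ∫_0^{2} (76) · ρ^2 sin(φ) dρ dφ dθ.

Inner (ρ from 0 to 2): 608sin(φ)/3.
Middle (φ from 0 to π): 1216/3.
Outer (θ from 0 to 2π): 2432π/3.

Therefore ∯_{∂V} F · n dS = 2432π/3.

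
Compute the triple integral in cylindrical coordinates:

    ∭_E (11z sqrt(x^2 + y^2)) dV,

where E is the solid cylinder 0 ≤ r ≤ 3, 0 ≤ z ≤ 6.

In cylindrical coordinates, x = r cos(θ), y = r sin(θ), z = z, and dV = r dr dθ dz.

The integrand becomes 11r z, so

    ∭_E (11z sqrt(x^2 + y^2)) dV = ∫_{0}^{2π} ∫_{0}^{3} ∫_{0}^{6} (11r z) · r dz dr dθ.

Inner (z): 198r^2.
Middle (r from 0 to 3): 1782.
Outer (θ): 3564π.

Therefore the triple integral equals 3564π.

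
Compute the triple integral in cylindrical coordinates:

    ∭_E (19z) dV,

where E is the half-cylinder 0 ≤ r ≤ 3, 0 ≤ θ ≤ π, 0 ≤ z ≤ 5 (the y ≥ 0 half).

In cylindrical coordinates, x = r cos(θ), y = r sin(θ), z = z, and dV = r dr dθ dz.

The integrand becomes 19z, so

    ∭_E (19z) dV = ∫_{0}^{π} ∫_{0}^{3} ∫_{0}^{5} (19z) · r dz dr dθ.

Inner (z): 475r/2.
Middle (r from 0 to 3): 4275/4.
Outer (θ): 4275π/4.

Therefore the triple integral equals 4275π/4.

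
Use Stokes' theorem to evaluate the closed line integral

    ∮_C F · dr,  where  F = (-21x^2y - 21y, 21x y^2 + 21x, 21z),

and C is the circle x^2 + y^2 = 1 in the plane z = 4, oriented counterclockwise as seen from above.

Let S be the flat disk x^2 + y^2 ≤ 1 in the plane z = 4, with upward unit normal n̂ = ẑ. By Stokes' theorem,

    ∮_C F · dr = ∬_S (∇ × F) · n̂ dS = ∬_D (curl F)_z dA,

where D is the disk x^2 + y^2 ≤ 1.

Compute the curl of F = (-21x^2y - 21y, 21x y^2 + 21x, 21z):
    (∇ × F)_x = ∂F_z/∂y - ∂F_y/∂z = 0,
    (∇ × F)_y = ∂F_x/∂z - ∂F_z/∂x = 0,
    (∇ × F)_z = ∂F_y/∂x - ∂F_x/∂y = 21x^2 + 21y^2 + 42.

On z = 4, (curl F)_z = 21x^2 + 21y^2 + 42.

Convert to polar (x = r cos θ, y = r sin θ, dA = r dr dθ); the integrand becomes 21r^2 + 42, so

    ∬_D (curl F)_z dA = ∫_0^{2π} ∫_0^{1} (21r^2 + 42) · r dr dθ.

Inner (r from 0 to 1): 105/4.
Outer (θ from 0 to 2π): 105π/2.

Therefore ∮_C F · dr = 105π/2.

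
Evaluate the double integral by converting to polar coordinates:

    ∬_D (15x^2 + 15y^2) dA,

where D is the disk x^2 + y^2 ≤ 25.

The region D is 0 ≤ r ≤ 5, 0 ≤ θ ≤ 2π in polar coordinates, where x = r cos(θ), y = r sin(θ), and dA = r dr dθ.

Under the substitution, the integrand becomes 15r^2, so

    ∬_D (15x^2 + 15y^2) dA = ∫_{0}^{2π} ∫_{0}^{5} (15r^2) · r dr dθ.

Inner integral (in r): ∫_{0}^{5} (15r^2) · r dr = 9375/4.

Outer integral (in θ): ∫_{0}^{2π} (9375/4) dθ = 9375π/2.

Therefore ∬_D (15x^2 + 15y^2) dA = 9375π/2.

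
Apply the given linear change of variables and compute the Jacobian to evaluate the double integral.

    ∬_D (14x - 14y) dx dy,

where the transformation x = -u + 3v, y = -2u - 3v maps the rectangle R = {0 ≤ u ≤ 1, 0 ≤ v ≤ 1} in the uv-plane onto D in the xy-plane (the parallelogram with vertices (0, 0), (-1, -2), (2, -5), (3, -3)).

Compute the Jacobian determinant of (x, y) with respect to (u, v):

    ∂(x,y)/∂(u,v) = | -1  3 | = (-1)(-3) - (3)(-2) = 9.
                   | -2  -3 |

Its absolute value is |J| = 9 (the area scaling factor).

Substituting x = -u + 3v, y = -2u - 3v into the integrand,

    14x - 14y → 14u + 84v,

so the integral becomes

    ∬_R (14u + 84v) · |J| du dv = ∫_0^1 ∫_0^1 (126u + 756v) dv du.

Inner (v): 126u + 378.
Outer (u): 441.

Therefore ∬_D (14x - 14y) dx dy = 441.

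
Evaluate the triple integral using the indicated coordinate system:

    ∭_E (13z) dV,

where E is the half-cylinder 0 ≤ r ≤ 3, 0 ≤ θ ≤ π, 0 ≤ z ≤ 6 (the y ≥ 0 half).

In cylindrical coordinates, x = r cos(θ), y = r sin(θ), z = z, and dV = r dr dθ dz.

The integrand becomes 13z, so

    ∭_E (13z) dV = ∫_{0}^{π} ∫_{0}^{3} ∫_{0}^{6} (13z) · r dz dr dθ.

Inner (z): 234r.
Middle (r from 0 to 3): 1053.
Outer (θ): 1053π.

Therefore the triple integral equals 1053π.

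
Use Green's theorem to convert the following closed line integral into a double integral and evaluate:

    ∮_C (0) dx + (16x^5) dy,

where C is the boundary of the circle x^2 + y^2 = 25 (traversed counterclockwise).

Green's theorem converts the closed line integral into a double integral over the enclosed region D:

    ∮_C P dx + Q dy = ∬_D (∂Q/∂x - ∂P/∂y) dA.

Here P = 0, Q = 16x^5, so

    ∂Q/∂x = 80x^4,    ∂P/∂y = 0,
    ∂Q/∂x - ∂P/∂y = 80x^4.

D is the region x^2 + y^2 ≤ 25. Evaluating the double integral:

In polar coordinates (x = r cos θ, y = r sin θ, dA = r dr dθ) the integrand becomes 80r^4cos(θ)^4, so

    ∬_D (80x^4) dA = ∫_0^{2π} ∫_0^{5} (80r^4cos(θ)^4) · r dr dθ.

Inner (r from 0 to 5): 625000cos(θ)^4/3.
Outer (θ from 0 to 2π): 156250π.

Therefore ∮_C P dx + Q dy = 156250π.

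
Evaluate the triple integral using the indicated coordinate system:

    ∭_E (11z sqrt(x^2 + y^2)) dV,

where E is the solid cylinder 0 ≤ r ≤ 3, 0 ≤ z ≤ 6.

In cylindrical coordinates, x = r cos(θ), y = r sin(θ), z = z, and dV = r dr dθ dz.

The integrand becomes 11r z, so

    ∭_E (11z sqrt(x^2 + y^2)) dV = ∫_{0}^{2π} ∫_{0}^{3} ∫_{0}^{6} (11r z) · r dz dr dθ.

Inner (z): 198r^2.
Middle (r from 0 to 3): 1782.
Outer (θ): 3564π.

Therefore the triple integral equals 3564π.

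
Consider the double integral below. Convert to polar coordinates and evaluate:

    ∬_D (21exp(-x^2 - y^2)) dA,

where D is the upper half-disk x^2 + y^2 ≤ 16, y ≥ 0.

The region D is 0 ≤ r ≤ 4, 0 ≤ θ ≤ π in polar coordinates, where x = r cos(θ), y = r sin(θ), and dA = r dr dθ.

Under the substitution, the integrand becomes 21exp(-r^2), so

    ∬_D (21exp(-x^2 - y^2)) dA = ∫_{0}^{π} ∫_{0}^{4} (21exp(-r^2)) · r dr dθ.

Inner integral (in r): ∫_{0}^{4} (21exp(-r^2)) · r dr = 21/2 - 21exp(-16)/2.

Outer integral (in θ): ∫_{0}^{π} (21/2 - 21exp(-16)/2) dθ = -21π (1 - exp(16))exp(-16)/2.

Therefore ∬_D (21exp(-x^2 - y^2)) dA = -21π (1 - exp(16))exp(-16)/2.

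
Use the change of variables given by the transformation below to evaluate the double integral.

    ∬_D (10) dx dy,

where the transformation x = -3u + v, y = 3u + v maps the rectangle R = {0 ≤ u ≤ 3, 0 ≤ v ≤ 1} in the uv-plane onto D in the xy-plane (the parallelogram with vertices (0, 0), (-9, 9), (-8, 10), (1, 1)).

Compute the Jacobian determinant of (x, y) with respect to (u, v):

    ∂(x,y)/∂(u,v) = | -3  1 | = (-3)(1) - (1)(3) = -6.
                   | 3  1 |

Its absolute value is |J| = 6 (the area scaling factor).

Substituting x = -3u + v, y = 3u + v into the integrand,

    10 → 10,

so the integral becomes

    ∬_R (10) · |J| du dv = ∫_0^3 ∫_0^1 (60) dv du.

Inner (v): 60.
Outer (u): 180.

Therefore ∬_D (10) dx dy = 180.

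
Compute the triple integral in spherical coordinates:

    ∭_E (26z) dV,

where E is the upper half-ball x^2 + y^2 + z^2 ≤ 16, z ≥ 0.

In spherical coordinates, x = ρ sin(φ) cos(θ), y = ρ sin(φ) sin(θ), z = ρ cos(φ), and dV = ρ^2 sin(φ) dρ dφ dθ.

The integrand becomes 26ρ cos(φ), so

    ∭_E (26z) dV = ∫_{0}^{2π} ∫_{0}^{π/2} ∫_{0}^{4} (26ρ cos(φ)) · ρ^2 sin(φ) dρ dφ dθ.

Inner (ρ): 832sin(2φ).
Middle (φ): 832.
Outer (θ): 1664π.

Therefore the triple integral equals 1664π.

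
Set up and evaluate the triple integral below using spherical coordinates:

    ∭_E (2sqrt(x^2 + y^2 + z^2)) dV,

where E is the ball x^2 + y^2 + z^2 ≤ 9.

In spherical coordinates, x = ρ sin(φ) cos(θ), y = ρ sin(φ) sin(θ), z = ρ cos(φ), and dV = ρ^2 sin(φ) dρ dφ dθ.

The integrand becomes 2ρ, so

    ∭_E (2sqrt(x^2 + y^2 + z^2)) dV = ∫_{0}^{2π} ∫_{0}^{π} ∫_{0}^{3} (2ρ) · ρ^2 sin(φ) dρ dφ dθ.

Inner (ρ): 81sin(φ)/2.
Middle (φ): 81.
Outer (θ): 162π.

Therefore the triple integral equals 162π.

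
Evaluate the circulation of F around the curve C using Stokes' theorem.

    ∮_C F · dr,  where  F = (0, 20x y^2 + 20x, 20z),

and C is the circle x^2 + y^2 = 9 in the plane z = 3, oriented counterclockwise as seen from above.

Let S be the flat disk x^2 + y^2 ≤ 9 in the plane z = 3, with upward unit normal n̂ = ẑ. By Stokes' theorem,

    ∮_C F · dr = ∬_S (∇ × F) · n̂ dS = ∬_D (curl F)_z dA,

where D is the disk x^2 + y^2 ≤ 9.

Compute the curl of F = (0, 20x y^2 + 20x, 20z):
    (∇ × F)_x = ∂F_z/∂y - ∂F_y/∂z = 0,
    (∇ × F)_y = ∂F_x/∂z - ∂F_z/∂x = 0,
    (∇ × F)_z = ∂F_y/∂x - ∂F_x/∂y = 20y^2 + 20.

On z = 3, (curl F)_z = 20y^2 + 20.

Convert to polar (x = r cos θ, y = r sin θ, dA = r dr dθ); the integrand becomes 20r^2sin(θ)^2 + 20, so

    ∬_D (curl F)_z dA = ∫_0^{2π} ∫_0^{3} (20r^2sin(θ)^2 + 20) · r dr dθ.

Inner (r from 0 to 3): 405sin(θ)^2 + 90.
Outer (θ from 0 to 2π): 585π.

Therefore ∮_C F · dr = 585π.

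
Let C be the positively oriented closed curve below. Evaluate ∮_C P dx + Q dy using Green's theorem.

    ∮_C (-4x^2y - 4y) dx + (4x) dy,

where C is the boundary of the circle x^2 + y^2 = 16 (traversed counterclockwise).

Green's theorem converts the closed line integral into a double integral over the enclosed region D:

    ∮_C P dx + Q dy = ∬_D (∂Q/∂x - ∂P/∂y) dA.

Here P = -4x^2y - 4y, Q = 4x, so

    ∂Q/∂x = 4,    ∂P/∂y = -4x^2 - 4,
    ∂Q/∂x - ∂P/∂y = 4x^2 + 8.

D is the region x^2 + y^2 ≤ 16. Evaluating the double integral:

In polar coordinates (x = r cos θ, y = r sin θ, dA = r dr dθ) the integrand becomes 4r^2cos(θ)^2 + 8, so

    ∬_D (4x^2 + 8) dA = ∫_0^{2π} ∫_0^{4} (4r^2cos(θ)^2 + 8) · r dr dθ.

Inner (r from 0 to 4): 256cos(θ)^2 + 64.
Outer (θ from 0 to 2π): 384π.

Therefore ∮_C P dx + Q dy = 384π.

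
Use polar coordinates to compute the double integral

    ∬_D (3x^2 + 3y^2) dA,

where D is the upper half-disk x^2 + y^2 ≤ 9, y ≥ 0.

The region D is 0 ≤ r ≤ 3, 0 ≤ θ ≤ π in polar coordinates, where x = r cos(θ), y = r sin(θ), and dA = r dr dθ.

Under the substitution, the integrand becomes 3r^2, so

    ∬_D (3x^2 + 3y^2) dA = ∫_{0}^{π} ∫_{0}^{3} (3r^2) · r dr dθ.

Inner integral (in r): ∫_{0}^{3} (3r^2) · r dr = 243/4.

Outer integral (in θ): ∫_{0}^{π} (243/4) dθ = 243π/4.

Therefore ∬_D (3x^2 + 3y^2) dA = 243π/4.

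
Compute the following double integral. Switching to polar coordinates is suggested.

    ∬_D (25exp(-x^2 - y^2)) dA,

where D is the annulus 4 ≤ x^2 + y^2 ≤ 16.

The region D is 2 ≤ r ≤ 4, 0 ≤ θ ≤ 2π in polar coordinates, where x = r cos(θ), y = r sin(θ), and dA = r dr dθ.

Under the substitution, the integrand becomes 25exp(-r^2), so

    ∬_D (25exp(-x^2 - y^2)) dA = ∫_{0}^{2π} ∫_{2}^{4} (25exp(-r^2)) · r dr dθ.

Inner integral (in r): ∫_{2}^{4} (25exp(-r^2)) · r dr = -(25 - 25exp(12))exp(-16)/2.

Outer integral (in θ): ∫_{0}^{2π} (-(25 - 25exp(12))exp(-16)/2) dθ = -25π (1 - exp(12))exp(-16).

Therefore ∬_D (25exp(-x^2 - y^2)) dA = -25π (1 - exp(12))exp(-16).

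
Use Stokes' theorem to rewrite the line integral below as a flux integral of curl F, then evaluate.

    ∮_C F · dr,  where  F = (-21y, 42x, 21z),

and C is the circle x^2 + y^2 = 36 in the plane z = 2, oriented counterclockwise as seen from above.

Let S be the flat disk x^2 + y^2 ≤ 36 in the plane z = 2, with upward unit normal n̂ = ẑ. By Stokes' theorem,

    ∮_C F · dr = ∬_S (∇ × F) · n̂ dS = ∬_D (curl F)_z dA,

where D is the disk x^2 + y^2 ≤ 36.

Compute the curl of F = (-21y, 42x, 21z):
    (∇ × F)_x = ∂F_z/∂y - ∂F_y/∂z = 0,
    (∇ × F)_y = ∂F_x/∂z - ∂F_z/∂x = 0,
    (∇ × F)_z = ∂F_y/∂x - ∂F_x/∂y = 63.

On z = 2, (curl F)_z = 63.

Convert to polar (x = r cos θ, y = r sin θ, dA = r dr dθ); the integrand becomes 63, so

    ∬_D (curl F)_z dA = ∫_0^{2π} ∫_0^{6} (63) · r dr dθ.

Inner (r from 0 to 6): 1134.
Outer (θ from 0 to 2π): 2268π.

Therefore ∮_C F · dr = 2268π.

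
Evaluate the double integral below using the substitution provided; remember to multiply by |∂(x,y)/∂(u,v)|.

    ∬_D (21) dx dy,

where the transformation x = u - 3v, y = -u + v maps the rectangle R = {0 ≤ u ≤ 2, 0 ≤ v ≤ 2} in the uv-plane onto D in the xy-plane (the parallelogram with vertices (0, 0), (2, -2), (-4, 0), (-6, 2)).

Compute the Jacobian determinant of (x, y) with respect to (u, v):

    ∂(x,y)/∂(u,v) = | 1  -3 | = (1)(1) - (-3)(-1) = -2.
                   | -1  1 |

Its absolute value is |J| = 2 (the area scaling factor).

Substituting x = u - 3v, y = -u + v into the integrand,

    21 → 21,

so the integral becomes

    ∬_R (21) · |J| du dv = ∫_0^2 ∫_0^2 (42) dv du.

Inner (v): 84.
Outer (u): 168.

Therefore ∬_D (21) dx dy = 168.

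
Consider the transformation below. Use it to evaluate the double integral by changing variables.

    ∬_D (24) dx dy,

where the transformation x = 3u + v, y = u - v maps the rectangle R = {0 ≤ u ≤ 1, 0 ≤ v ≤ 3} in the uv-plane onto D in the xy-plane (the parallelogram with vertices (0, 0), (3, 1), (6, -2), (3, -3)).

Compute the Jacobian determinant of (x, y) with respect to (u, v):

    ∂(x,y)/∂(u,v) = | 3  1 | = (3)(-1) - (1)(1) = -4.
                   | 1  -1 |

Its absolute value is |J| = 4 (the area scaling factor).

Substituting x = 3u + v, y = u - v into the integrand,

    24 → 24,

so the integral becomes

    ∬_R (24) · |J| du dv = ∫_0^1 ∫_0^3 (96) dv du.

Inner (v): 288.
Outer (u): 288.

Therefore ∬_D (24) dx dy = 288.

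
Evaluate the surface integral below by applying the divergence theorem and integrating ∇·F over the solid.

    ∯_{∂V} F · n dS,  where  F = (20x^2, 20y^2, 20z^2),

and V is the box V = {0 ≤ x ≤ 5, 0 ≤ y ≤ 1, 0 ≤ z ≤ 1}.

By the divergence theorem,

    ∯_{∂V} F · n dS = ∭_V (∇ · F) dV.

Compute the divergence:
    ∇ · F = ∂F_x/∂x + ∂F_y/∂y + ∂F_z/∂z = 40x + 40y + 40z.

V is a rectangular box, so dV = dx dy dz with 0 ≤ x ≤ 5, 0 ≤ y ≤ 1, 0 ≤ z ≤ 1.

Integrate (40x + 40y + 40z) over V as an iterated integral:

    ∭_V (∇·F) dV = ∫_0^{5} ∫_0^{1} ∫_0^{1} (40x + 40y + 40z) dz dy dx.

Inner (z from 0 to 1): 40x + 40y + 20.
Middle (y from 0 to 1): 40x + 40.
Outer (x from 0 to 5): 700.

Therefore ∯_{∂V} F · n dS = 700.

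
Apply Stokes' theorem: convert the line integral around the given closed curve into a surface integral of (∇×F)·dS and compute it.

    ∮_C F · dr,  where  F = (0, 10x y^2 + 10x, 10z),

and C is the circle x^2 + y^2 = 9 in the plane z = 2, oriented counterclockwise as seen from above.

Let S be the flat disk x^2 + y^2 ≤ 9 in the plane z = 2, with upward unit normal n̂ = ẑ. By Stokes' theorem,

    ∮_C F · dr = ∬_S (∇ × F) · n̂ dS = ∬_D (curl F)_z dA,

where D is the disk x^2 + y^2 ≤ 9.

Compute the curl of F = (0, 10x y^2 + 10x, 10z):
    (∇ × F)_x = ∂F_z/∂y - ∂F_y/∂z = 0,
    (∇ × F)_y = ∂F_x/∂z - ∂F_z/∂x = 0,
    (∇ × F)_z = ∂F_y/∂x - ∂F_x/∂y = 10y^2 + 10.

On z = 2, (curl F)_z = 10y^2 + 10.

Convert to polar (x = r cos θ, y = r sin θ, dA = r dr dθ); the integrand becomes 10r^2sin(θ)^2 + 10, so

    ∬_D (curl F)_z dA = ∫_0^{2π} ∫_0^{3} (10r^2sin(θ)^2 + 10) · r dr dθ.

Inner (r from 0 to 3): 405sin(θ)^2/2 + 45.
Outer (θ from 0 to 2π): 585π/2.

Therefore ∮_C F · dr = 585π/2.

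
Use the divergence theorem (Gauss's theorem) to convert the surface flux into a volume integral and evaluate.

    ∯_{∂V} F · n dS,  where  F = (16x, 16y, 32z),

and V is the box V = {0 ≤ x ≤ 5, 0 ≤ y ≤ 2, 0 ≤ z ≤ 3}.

By the divergence theorem,

    ∯_{∂V} F · n dS = ∭_V (∇ · F) dV.

Compute the divergence:
    ∇ · F = ∂F_x/∂x + ∂F_y/∂y + ∂F_z/∂z = 16 + 16 + 32 = 64.

V is a rectangular box, so dV = dx dy dz with 0 ≤ x ≤ 5, 0 ≤ y ≤ 2, 0 ≤ z ≤ 3.

Integrate (64) over V as an iterated integral:

    ∭_V (∇·F) dV = ∫_0^{5} ∫_0^{2} ∫_0^{3} (64) dz dy dx.

Inner (z from 0 to 3): 192.
Middle (y from 0 to 2): 384.
Outer (x from 0 to 5): 1920.

Therefore ∯_{∂V} F · n dS = 1920.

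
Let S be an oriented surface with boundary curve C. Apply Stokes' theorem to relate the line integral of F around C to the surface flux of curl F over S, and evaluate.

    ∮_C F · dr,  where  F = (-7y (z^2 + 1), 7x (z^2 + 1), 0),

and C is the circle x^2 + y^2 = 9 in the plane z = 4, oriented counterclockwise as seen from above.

Let S be the flat disk x^2 + y^2 ≤ 9 in the plane z = 4, with upward unit normal n̂ = ẑ. By Stokes' theorem,

    ∮_C F · dr = ∬_S (∇ × F) · n̂ dS = ∬_D (curl F)_z dA,

where D is the disk x^2 + y^2 ≤ 9.

Compute the curl of F = (-7y (z^2 + 1), 7x (z^2 + 1), 0):
    (∇ × F)_x = ∂F_z/∂y - ∂F_y/∂z = -14x z,
    (∇ × F)_y = ∂F_x/∂z - ∂F_z/∂x = -14y z,
    (∇ × F)_z = ∂F_y/∂x - ∂F_x/∂y = 14z^2 + 14.

On z = 4, (curl F)_z = 238.

Convert to polar (x = r cos θ, y = r sin θ, dA = r dr dθ); the integrand becomes 238, so

    ∬_D (curl F)_z dA = ∫_0^{2π} ∫_0^{3} (238) · r dr dθ.

Inner (r from 0 to 3): 1071.
Outer (θ from 0 to 2π): 2142π.

Therefore ∮_C F · dr = 2142π.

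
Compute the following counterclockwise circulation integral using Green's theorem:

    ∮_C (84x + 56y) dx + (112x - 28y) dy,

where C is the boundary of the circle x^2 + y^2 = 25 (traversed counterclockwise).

Green's theorem converts the closed line integral into a double integral over the enclosed region D:

    ∮_C P dx + Q dy = ∬_D (∂Q/∂x - ∂P/∂y) dA.

Here P = 84x + 56y, Q = 112x - 28y, so

    ∂Q/∂x = 112,    ∂P/∂y = 56,
    ∂Q/∂x - ∂P/∂y = 56.

D is the region x^2 + y^2 ≤ 25. Evaluating the double integral:

In polar coordinates (x = r cos θ, y = r sin θ, dA = r dr dθ) the integrand becomes 56, so

    ∬_D (56) dA = ∫_0^{2π} ∫_0^{5} (56) · r dr dθ.

Inner (r from 0 to 5): 700.
Outer (θ from 0 to 2π): 1400π.

Therefore ∮_C P dx + Q dy = 1400π.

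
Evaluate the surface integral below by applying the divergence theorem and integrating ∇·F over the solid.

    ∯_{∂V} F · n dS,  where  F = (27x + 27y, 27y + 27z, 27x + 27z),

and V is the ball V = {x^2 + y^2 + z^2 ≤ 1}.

By the divergence theorem,

    ∯_{∂V} F · n dS = ∭_V (∇ · F) dV.

Compute the divergence:
    ∇ · F = ∂F_x/∂x + ∂F_y/∂y + ∂F_z/∂z = 27 + 27 + 27 = 81.

In spherical coordinates, x = ρ sin(φ) cos(θ), y = ρ sin(φ) sin(θ), z = ρ cos(φ), dV = ρ^2 sin(φ) dρ dφ dθ, with 0 ≤ ρ ≤ 1, 0 ≤ φ ≤ π, 0 ≤ θ ≤ 2π.

The integrand, after substitution and multiplying by the volume element, becomes (81) · ρ^2 sin(φ), so

    ∭_V (∇·F) dV = ∫_0^{2π} ∫_0^{π} ∫_0^{1} (81) · ρ^2 sin(φ) dρ dφ dθ.

Inner (ρ from 0 to 1): 27sin(φ).
Middle (φ from 0 to π): 54.
Outer (θ from 0 to 2π): 108π.

Therefore ∯_{∂V} F · n dS = 108π.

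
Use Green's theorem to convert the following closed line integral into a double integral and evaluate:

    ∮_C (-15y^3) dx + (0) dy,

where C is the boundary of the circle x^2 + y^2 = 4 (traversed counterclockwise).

Green's theorem converts the closed line integral into a double integral over the enclosed region D:

    ∮_C P dx + Q dy = ∬_D (∂Q/∂x - ∂P/∂y) dA.

Here P = -15y^3, Q = 0, so

    ∂Q/∂x = 0,    ∂P/∂y = -45y^2,
    ∂Q/∂x - ∂P/∂y = 45y^2.

D is the region x^2 + y^2 ≤ 4. Evaluating the double integral:

In polar coordinates (x = r cos θ, y = r sin θ, dA = r dr dθ) the integrand becomes 45r^2sin(θ)^2, so

    ∬_D (45y^2) dA = ∫_0^{2π} ∫_0^{2} (45r^2sin(θ)^2) · r dr dθ.

Inner (r from 0 to 2): 180sin(θ)^2.
Outer (θ from 0 to 2π): 180π.

Therefore ∮_C P dx + Q dy = 180π.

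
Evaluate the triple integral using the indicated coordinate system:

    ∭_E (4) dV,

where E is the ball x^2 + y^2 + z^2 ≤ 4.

In spherical coordinates, x = ρ sin(φ) cos(θ), y = ρ sin(φ) sin(θ), z = ρ cos(φ), and dV = ρ^2 sin(φ) dρ dφ dθ.

The integrand becomes 4, so

    ∭_E (4) dV = ∫_{0}^{2π} ∫_{0}^{π} ∫_{0}^{2} (4) · ρ^2 sin(φ) dρ dφ dθ.

Inner (ρ): 32sin(φ)/3.
Middle (φ): 64/3.
Outer (θ): 128π/3.

Therefore the triple integral equals 128π/3.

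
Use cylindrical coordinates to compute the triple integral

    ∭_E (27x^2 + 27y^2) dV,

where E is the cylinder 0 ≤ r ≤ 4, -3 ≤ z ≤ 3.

In cylindrical coordinates, x = r cos(θ), y = r sin(θ), z = z, and dV = r dr dθ dz.

The integrand becomes 27r^2, so

    ∭_E (27x^2 + 27y^2) dV = ∫_{0}^{2π} ∫_{0}^{4} ∫_{-3}^{3} (27r^2) · r dz dr dθ.

Inner (z): 162r^3.
Middle (r from 0 to 4): 10368.
Outer (θ): 20736π.

Therefore the triple integral equals 20736π.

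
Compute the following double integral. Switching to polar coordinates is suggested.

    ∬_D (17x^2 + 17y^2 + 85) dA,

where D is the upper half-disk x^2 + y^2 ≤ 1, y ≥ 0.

The region D is 0 ≤ r ≤ 1, 0 ≤ θ ≤ π in polar coordinates, where x = r cos(θ), y = r sin(θ), and dA = r dr dθ.

Under the substitution, the integrand becomes 17r^2 + 85, so

    ∬_D (17x^2 + 17y^2 + 85) dA = ∫_{0}^{π} ∫_{0}^{1} (17r^2 + 85) · r dr dθ.

Inner integral (in r): ∫_{0}^{1} (17r^2 + 85) · r dr = 187/4.

Outer integral (in θ): ∫_{0}^{π} (187/4) dθ = 187π/4.

Therefore ∬_D (17x^2 + 17y^2 + 85) dA = 187π/4.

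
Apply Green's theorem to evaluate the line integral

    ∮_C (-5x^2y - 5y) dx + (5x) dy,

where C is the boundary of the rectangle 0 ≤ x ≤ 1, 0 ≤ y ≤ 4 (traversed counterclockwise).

Green's theorem converts the closed line integral into a double integral over the enclosed region D:

    ∮_C P dx + Q dy = ∬_D (∂Q/∂x - ∂P/∂y) dA.

Here P = -5x^2y - 5y, Q = 5x, so

    ∂Q/∂x = 5,    ∂P/∂y = -5x^2 - 5,
    ∂Q/∂x - ∂P/∂y = 5x^2 + 10.

D is the region 0 ≤ x ≤ 1, 0 ≤ y ≤ 4. Evaluating the double integral:

    ∬_D (5x^2 + 10) dA = ∫_0^{1} ∫_0^{4} (5x^2 + 10) dy dx.

Inner (y from 0 to 4): 20x^2 + 40.
Outer (x from 0 to 1): 140/3.

Therefore ∮_C P dx + Q dy = 140/3.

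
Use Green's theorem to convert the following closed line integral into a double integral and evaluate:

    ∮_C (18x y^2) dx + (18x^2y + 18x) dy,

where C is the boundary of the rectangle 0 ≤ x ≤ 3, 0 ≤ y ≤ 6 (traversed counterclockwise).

Green's theorem converts the closed line integral into a double integral over the enclosed region D:

    ∮_C P dx + Q dy = ∬_D (∂Q/∂x - ∂P/∂y) dA.

Here P = 18x y^2, Q = 18x^2y + 18x, so

    ∂Q/∂x = 36x y + 18,    ∂P/∂y = 36x y,
    ∂Q/∂x - ∂P/∂y = 18.

D is the region 0 ≤ x ≤ 3, 0 ≤ y ≤ 6. Evaluating the double integral:

    ∬_D (18) dA = ∫_0^{3} ∫_0^{6} (18) dy dx.

Inner (y from 0 to 6): 108.
Outer (x from 0 to 3): 324.

Therefore ∮_C P dx + Q dy = 324.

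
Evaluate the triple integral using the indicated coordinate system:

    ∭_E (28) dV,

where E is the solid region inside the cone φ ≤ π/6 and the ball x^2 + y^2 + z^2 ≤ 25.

In spherical coordinates, x = ρ sin(φ) cos(θ), y = ρ sin(φ) sin(θ), z = ρ cos(φ), and dV = ρ^2 sin(φ) dρ dφ dθ.

The integrand becomes 28, so

    ∭_E (28) dV = ∫_{0}^{2π} ∫_{0}^{π/6} ∫_{0}^{5} (28) · ρ^2 sin(φ) dρ dφ dθ.

Inner (ρ): 3500sin(φ)/3.
Middle (φ): 3500/3 - 1750sqrt(3)/3.
Outer (θ): 3500π (2 - sqrt(3))/3.

Therefore the triple integral equals 3500π (2 - sqrt(3))/3.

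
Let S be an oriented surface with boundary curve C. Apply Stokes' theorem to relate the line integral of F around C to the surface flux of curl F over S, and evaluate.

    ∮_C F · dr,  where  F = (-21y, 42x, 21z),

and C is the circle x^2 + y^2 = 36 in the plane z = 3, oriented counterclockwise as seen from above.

Let S be the flat disk x^2 + y^2 ≤ 36 in the plane z = 3, with upward unit normal n̂ = ẑ. By Stokes' theorem,

    ∮_C F · dr = ∬_S (∇ × F) · n̂ dS = ∬_D (curl F)_z dA,

where D is the disk x^2 + y^2 ≤ 36.

Compute the curl of F = (-21y, 42x, 21z):
    (∇ × F)_x = ∂F_z/∂y - ∂F_y/∂z = 0,
    (∇ × F)_y = ∂F_x/∂z - ∂F_z/∂x = 0,
    (∇ × F)_z = ∂F_y/∂x - ∂F_x/∂y = 63.

On z = 3, (curl F)_z = 63.

Convert to polar (x = r cos θ, y = r sin θ, dA = r dr dθ); the integrand becomes 63, so

    ∬_D (curl F)_z dA = ∫_0^{2π} ∫_0^{6} (63) · r dr dθ.

Inner (r from 0 to 6): 1134.
Outer (θ from 0 to 2π): 2268π.

Therefore ∮_C F · dr = 2268π.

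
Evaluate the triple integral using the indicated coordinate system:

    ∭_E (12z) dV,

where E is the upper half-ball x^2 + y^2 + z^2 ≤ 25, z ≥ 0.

In spherical coordinates, x = ρ sin(φ) cos(θ), y = ρ sin(φ) sin(θ), z = ρ cos(φ), and dV = ρ^2 sin(φ) dρ dφ dθ.

The integrand becomes 12ρ cos(φ), so

    ∭_E (12z) dV = ∫_{0}^{2π} ∫_{0}^{π/2} ∫_{0}^{5} (12ρ cos(φ)) · ρ^2 sin(φ) dρ dφ dθ.

Inner (ρ): 1875sin(2φ)/2.
Middle (φ): 1875/2.
Outer (θ): 1875π.

Therefore the triple integral equals 1875π.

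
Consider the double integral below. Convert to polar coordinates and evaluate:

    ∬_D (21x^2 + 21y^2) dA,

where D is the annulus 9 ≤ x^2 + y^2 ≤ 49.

The region D is 3 ≤ r ≤ 7, 0 ≤ θ ≤ 2π in polar coordinates, where x = r cos(θ), y = r sin(θ), and dA = r dr dθ.

Under the substitution, the integrand becomes 21r^2, so

    ∬_D (21x^2 + 21y^2) dA = ∫_{0}^{2π} ∫_{3}^{7} (21r^2) · r dr dθ.

Inner integral (in r): ∫_{3}^{7} (21r^2) · r dr = 12180.

Outer integral (in θ): ∫_{0}^{2π} (12180) dθ = 24360π.

Therefore ∬_D (21x^2 + 21y^2) dA = 24360π.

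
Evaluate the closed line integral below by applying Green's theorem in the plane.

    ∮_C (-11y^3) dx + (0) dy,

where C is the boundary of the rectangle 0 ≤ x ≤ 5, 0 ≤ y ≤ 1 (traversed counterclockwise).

Green's theorem converts the closed line integral into a double integral over the enclosed region D:

    ∮_C P dx + Q dy = ∬_D (∂Q/∂x - ∂P/∂y) dA.

Here P = -11y^3, Q = 0, so

    ∂Q/∂x = 0,    ∂P/∂y = -33y^2,
    ∂Q/∂x - ∂P/∂y = 33y^2.

D is the region 0 ≤ x ≤ 5, 0 ≤ y ≤ 1. Evaluating the double integral:

    ∬_D (33y^2) dA = ∫_0^{5} ∫_0^{1} (33y^2) dy dx.

Inner (y from 0 to 1): 11.
Outer (x from 0 to 5): 55.

Therefore ∮_C P dx + Q dy = 55.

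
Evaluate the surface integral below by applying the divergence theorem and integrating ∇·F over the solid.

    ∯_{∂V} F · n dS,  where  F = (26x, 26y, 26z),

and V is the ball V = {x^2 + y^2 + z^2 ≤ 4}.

By the divergence theorem,

    ∯_{∂V} F · n dS = ∭_V (∇ · F) dV.

Compute the divergence:
    ∇ · F = ∂F_x/∂x + ∂F_y/∂y + ∂F_z/∂z = 26 + 26 + 26 = 78.

In spherical coordinates, x = ρ sin(φ) cos(θ), y = ρ sin(φ) sin(θ), z = ρ cos(φ), dV = ρ^2 sin(φ) dρ dφ dθ, with 0 ≤ ρ ≤ 2, 0 ≤ φ ≤ π, 0 ≤ θ ≤ 2π.

The integrand, after substitution and multiplying by the volume element, becomes (78) · ρ^2 sin(φ), so

    ∭_V (∇·F) dV = ∫_0^{2π} ∫_0^{π} ∫_0^{2} (78) · ρ^2 sin(φ) dρ dφ dθ.

Inner (ρ from 0 to 2): 208sin(φ).
Middle (φ from 0 to π): 416.
Outer (θ from 0 to 2π): 832π.

Therefore ∯_{∂V} F · n dS = 832π.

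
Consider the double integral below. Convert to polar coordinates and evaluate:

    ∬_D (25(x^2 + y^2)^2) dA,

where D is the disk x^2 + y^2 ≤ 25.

The region D is 0 ≤ r ≤ 5, 0 ≤ θ ≤ 2π in polar coordinates, where x = r cos(θ), y = r sin(θ), and dA = r dr dθ.

Under the substitution, the integrand becomes 25r^4, so

    ∬_D (25(x^2 + y^2)^2) dA = ∫_{0}^{2π} ∫_{0}^{5} (25r^4) · r dr dθ.

Inner integral (in r): ∫_{0}^{5} (25r^4) · r dr = 390625/6.

Outer integral (in θ): ∫_{0}^{2π} (390625/6) dθ = 390625π/3.

Therefore ∬_D (25(x^2 + y^2)^2) dA = 390625π/3.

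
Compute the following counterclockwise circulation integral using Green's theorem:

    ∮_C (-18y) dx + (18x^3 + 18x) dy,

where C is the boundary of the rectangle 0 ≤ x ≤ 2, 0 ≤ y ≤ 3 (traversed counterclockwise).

Green's theorem converts the closed line integral into a double integral over the enclosed region D:

    ∮_C P dx + Q dy = ∬_D (∂Q/∂x - ∂P/∂y) dA.

Here P = -18y, Q = 18x^3 + 18x, so

    ∂Q/∂x = 54x^2 + 18,    ∂P/∂y = -18,
    ∂Q/∂x - ∂P/∂y = 54x^2 + 36.

D is the region 0 ≤ x ≤ 2, 0 ≤ y ≤ 3. Evaluating the double integral:

    ∬_D (54x^2 + 36) dA = ∫_0^{2} ∫_0^{3} (54x^2 + 36) dy dx.

Inner (y from 0 to 3): 162x^2 + 108.
Outer (x from 0 to 2): 648.

Therefore ∮_C P dx + Q dy = 648.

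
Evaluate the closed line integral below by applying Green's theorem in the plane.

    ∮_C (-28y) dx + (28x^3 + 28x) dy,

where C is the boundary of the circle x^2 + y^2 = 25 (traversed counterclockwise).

Green's theorem converts the closed line integral into a double integral over the enclosed region D:

    ∮_C P dx + Q dy = ∬_D (∂Q/∂x - ∂P/∂y) dA.

Here P = -28y, Q = 28x^3 + 28x, so

    ∂Q/∂x = 84x^2 + 28,    ∂P/∂y = -28,
    ∂Q/∂x - ∂P/∂y = 84x^2 + 56.

D is the region x^2 + y^2 ≤ 25. Evaluating the double integral:

In polar coordinates (x = r cos θ, y = r sin θ, dA = r dr dθ) the integrand becomes 84r^2cos(θ)^2 + 56, so

    ∬_D (84x^2 + 56) dA = ∫_0^{2π} ∫_0^{5} (84r^2cos(θ)^2 + 56) · r dr dθ.

Inner (r from 0 to 5): 13125cos(θ)^2 + 700.
Outer (θ from 0 to 2π): 14525π.

Therefore ∮_C P dx + Q dy = 14525π.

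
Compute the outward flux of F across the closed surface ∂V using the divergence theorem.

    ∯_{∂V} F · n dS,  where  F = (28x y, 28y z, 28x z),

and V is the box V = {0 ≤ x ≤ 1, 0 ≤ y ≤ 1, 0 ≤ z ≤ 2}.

By the divergence theorem,

    ∯_{∂V} F · n dS = ∭_V (∇ · F) dV.

Compute the divergence:
    ∇ · F = ∂F_x/∂x + ∂F_y/∂y + ∂F_z/∂z = 28y + 28z + 28x = 28x + 28y + 28z.

V is a rectangular box, so dV = dx dy dz with 0 ≤ x ≤ 1, 0 ≤ y ≤ 1, 0 ≤ z ≤ 2.

Integrate (28x + 28y + 28z) over V as an iterated integral:

    ∭_V (∇·F) dV = ∫_0^{1} ∫_0^{1} ∫_0^{2} (28x + 28y + 28z) dz dy dx.

Inner (z from 0 to 2): 56x + 56y + 56.
Middle (y from 0 to 1): 56x + 84.
Outer (x from 0 to 1): 112.

Therefore ∯_{∂V} F · n dS = 112.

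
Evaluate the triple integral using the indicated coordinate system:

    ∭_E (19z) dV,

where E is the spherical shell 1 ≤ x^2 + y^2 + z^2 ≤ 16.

In spherical coordinates, x = ρ sin(φ) cos(θ), y = ρ sin(φ) sin(θ), z = ρ cos(φ), and dV = ρ^2 sin(φ) dρ dφ dθ.

The integrand becomes 19ρ cos(φ), so

    ∭_E (19z) dV = ∫_{0}^{2π} ∫_{0}^{π} ∫_{1}^{4} (19ρ cos(φ)) · ρ^2 sin(φ) dρ dφ dθ.

Inner (ρ): 4845sin(2φ)/8.
Middle (φ): 0.
Outer (θ): 0.

Therefore the triple integral equals 0.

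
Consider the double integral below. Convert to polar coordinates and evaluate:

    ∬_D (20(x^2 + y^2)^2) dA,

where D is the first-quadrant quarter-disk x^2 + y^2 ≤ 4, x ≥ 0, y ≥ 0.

The region D is 0 ≤ r ≤ 2, 0 ≤ θ ≤ π/2 in polar coordinates, where x = r cos(θ), y = r sin(θ), and dA = r dr dθ.

Under the substitution, the integrand becomes 20r^4, so

    ∬_D (20(x^2 + y^2)^2) dA = ∫_{0}^{π/2} ∫_{0}^{2} (20r^4) · r dr dθ.

Inner integral (in r): ∫_{0}^{2} (20r^4) · r dr = 640/3.

Outer integral (in θ): ∫_{0}^{π/2} (640/3) dθ = 320π/3.

Therefore ∬_D (20(x^2 + y^2)^2) dA = 320π/3.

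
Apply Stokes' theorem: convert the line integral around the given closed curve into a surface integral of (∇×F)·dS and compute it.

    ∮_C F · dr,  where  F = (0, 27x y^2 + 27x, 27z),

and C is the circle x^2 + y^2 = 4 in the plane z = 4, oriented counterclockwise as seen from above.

Let S be the flat disk x^2 + y^2 ≤ 4 in the plane z = 4, with upward unit normal n̂ = ẑ. By Stokes' theorem,

    ∮_C F · dr = ∬_S (∇ × F) · n̂ dS = ∬_D (curl F)_z dA,

where D is the disk x^2 + y^2 ≤ 4.

Compute the curl of F = (0, 27x y^2 + 27x, 27z):
    (∇ × F)_x = ∂F_z/∂y - ∂F_y/∂z = 0,
    (∇ × F)_y = ∂F_x/∂z - ∂F_z/∂x = 0,
    (∇ × F)_z = ∂F_y/∂x - ∂F_x/∂y = 27y^2 + 27.

On z = 4, (curl F)_z = 27y^2 + 27.

Convert to polar (x = r cos θ, y = r sin θ, dA = r dr dθ); the integrand becomes 27r^2sin(θ)^2 + 27, so

    ∬_D (curl F)_z dA = ∫_0^{2π} ∫_0^{2} (27r^2sin(θ)^2 + 27) · r dr dθ.

Inner (r from 0 to 2): 108 - 54cos(2θ).
Outer (θ from 0 to 2π): 216π.

Therefore ∮_C F · dr = 216π.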